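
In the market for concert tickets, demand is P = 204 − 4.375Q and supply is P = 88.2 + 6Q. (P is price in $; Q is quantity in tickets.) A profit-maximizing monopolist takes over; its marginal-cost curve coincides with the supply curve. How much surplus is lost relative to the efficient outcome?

Competitive equilibrium: 204 − 4.375Q = 88.2 + 6Q → Q* = 11.1614, P* = 155.1687.
Marginal revenue: MR = 204 − 8.75Q. Set MR = MC: 204 − 8.75Q = 88.2 + 6Q → Q_m = 7.8508.
Price P_m = 204 − 4.375·7.8508 = 169.6528; MC(Q_m) = 88.2 + 6·7.8508 = 135.3048.
Competitive Q* = 11.1614, so ΔQ = 3.3106; wedge = 169.6528 − 135.3048 = 34.348.
The triangle = ½ × 3.3106 × 34.348 = $56.86.

$56.86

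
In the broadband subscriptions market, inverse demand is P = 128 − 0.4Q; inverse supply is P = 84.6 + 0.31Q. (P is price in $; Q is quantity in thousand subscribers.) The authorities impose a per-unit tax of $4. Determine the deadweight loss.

Competitive equilibrium: 128 − 0.4Q = 84.6 + 0.31Q → Q* = 61.1268, P* = 103.5493.
With the tax, the buyer price exceeds the seller price by 4: (128 − 0.4Q) − (84.6 + 0.31Q) = 4 → Q' = 55.493.
ΔQ = 61.1268 − 55.493 = 5.6338; the wedge equals the tax, 4.
Deadweight loss = ½ × 5.6338 × 4 = $11.27 thousand.

$11.27 thousand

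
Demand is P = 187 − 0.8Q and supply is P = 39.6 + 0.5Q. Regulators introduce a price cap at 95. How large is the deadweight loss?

Competitive equilibrium: 187 − 0.8Q = 39.6 + 0.5Q → Q* = 113.3846, P* = 96.2923.
At the ceiling P = 95, quantity supplied = (95 − 39.6)/0.5 = 110.8.
Willingness to pay at Q' = 110.8: 187 − 0.8·110.8 = 98.36.
ΔQ = 113.3846 − 110.8 = 2.5846; wedge = 98.36 − 95 = 3.36.
Welfare loss = ½ × 2.5846 × 3.36 = 4.34.

4.34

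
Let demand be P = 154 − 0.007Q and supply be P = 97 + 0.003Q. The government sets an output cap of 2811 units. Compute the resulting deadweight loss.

Competitive equilibrium: 154 − 0.007Q = 97 + 0.003Q → Q* = 5700, P* = 114.1.
At Q = 2811: demand price = 154 − 0.007·2811 = 134.323; supply price = 97 + 0.003·2811 = 105.433.
ΔQ = 5700 − 2811 = 2889; wedge = 134.323 − 105.433 = 28.89.
The triangle = ½ × 2889 × 28.89 = 41731.605.

41731.605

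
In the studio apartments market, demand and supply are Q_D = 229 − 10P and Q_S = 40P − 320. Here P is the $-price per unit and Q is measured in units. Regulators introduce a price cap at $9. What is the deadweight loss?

$392.04

In inverse form: demand P = 22.9 − 0.1Q, supply P = 8 + 0.025Q.
Competitive equilibrium: 22.9 − 0.1Q = 8 + 0.025Q → Q* = 119.2, P* = 10.98.
At the ceiling P = 9, quantity supplied = (9 − 8)/0.025 = 40.
Willingness to pay at Q' = 40: 22.9 − 0.1·40 = 18.9.
ΔQ = 119.2 − 40 = 79.2; wedge = 18.9 − 9 = 9.9.
Welfare loss = ½ × 79.2 × 9.9 = $392.04.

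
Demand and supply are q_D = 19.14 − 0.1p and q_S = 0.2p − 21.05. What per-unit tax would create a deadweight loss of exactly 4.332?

In inverse form: demand p = 191.4 − 10q, supply p = 105.25 + 5q.
Competitive equilibrium: 191.4 − 10q = 105.25 + 5q → q* = 5.7433, p* = 133.9667.
A tax t gives Δq = t/15 and wedge t, so DWL = t²/30.
t²/30 = 4.332 → t² = 129.96 → t = 11.4.

11.4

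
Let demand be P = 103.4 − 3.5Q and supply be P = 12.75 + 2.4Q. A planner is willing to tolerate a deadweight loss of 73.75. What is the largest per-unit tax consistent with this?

29.5

Competitive equilibrium: 103.4 − 3.5Q = 12.75 + 2.4Q → Q* = 15.3644, P* = 49.6246.
A tax t gives ΔQ = t/5.9 and wedge t, so DWL = t²/11.8.
t²/11.8 = 73.75 → t² = 870.25 → t = 29.5.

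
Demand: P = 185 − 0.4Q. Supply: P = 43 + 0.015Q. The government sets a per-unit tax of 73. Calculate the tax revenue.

Competitive equilibrium: 185 − 0.4Q = 43 + 0.015Q → Q* = 342.1687, P* = 48.1325.
With the tax, the buyer price exceeds the seller price by 73: (185 − 0.4Q) − (43 + 0.015Q) = 73 → Q' = 166.2651.
Tax revenue = 73 × 166.2651 = 12137.35.

12137.35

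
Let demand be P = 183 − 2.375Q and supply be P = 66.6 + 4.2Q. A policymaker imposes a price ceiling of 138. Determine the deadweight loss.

1.63

Competitive equilibrium: 183 − 2.375Q = 66.6 + 4.2Q → Q* = 17.7034, P* = 140.9544.
At the ceiling P = 138, quantity supplied = (138 − 66.6)/4.2 = 17.
Willingness to pay at Q' = 17: 183 − 2.375·17 = 142.625.
ΔQ = 17.7034 − 17 = 0.7034; wedge = 142.625 − 138 = 4.625.
Welfare loss = ½ × 0.7034 × 4.625 = 1.63.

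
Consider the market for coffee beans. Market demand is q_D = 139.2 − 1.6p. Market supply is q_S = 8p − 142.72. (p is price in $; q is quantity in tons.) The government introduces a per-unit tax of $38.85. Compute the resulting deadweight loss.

In inverse form: demand p = 87 − 0.625q, supply p = 17.84 + 0.125q.
Competitive equilibrium: 87 − 0.625q = 17.84 + 0.125q → q* = 92.2133, p* = 29.3667.
With the tax, the buyer price exceeds the seller price by 38.85: (87 − 0.625q) − (17.84 + 0.125q) = 38.85 → q' = 40.4133.
Δq = 92.2133 − 40.4133 = 51.8; the wedge equals the tax, 38.85.
DWL = ½ × 51.8 × 38.85 = $1006.215.

$1006.215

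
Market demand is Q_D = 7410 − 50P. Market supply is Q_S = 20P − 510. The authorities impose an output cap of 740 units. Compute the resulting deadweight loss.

In inverse form: demand P = 148.2 − 0.02Q, supply P = 25.5 + 0.05Q.
Competitive equilibrium: 148.2 − 0.02Q = 25.5 + 0.05Q → Q* = 1752.85714, P* = 113.14286.
At Q = 740: demand price = 148.2 − 0.02·740 = 133.4; supply price = 25.5 + 0.05·740 = 62.5.
ΔQ = 1752.85714 − 740 = 1012.85714; wedge = 133.4 − 62.5 = 70.9.
Welfare loss = ½ × 1012.85714 × 70.9 = 35905.79.

35905.79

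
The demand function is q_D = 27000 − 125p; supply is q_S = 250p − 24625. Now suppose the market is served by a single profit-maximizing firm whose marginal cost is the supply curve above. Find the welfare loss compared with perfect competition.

In inverse form: demand p = 216 − 0.008q, supply p = 98.5 + 0.004q.
Competitive equilibrium: 216 − 0.008q = 98.5 + 0.004q → q* = 9791.6667, p* = 137.6667.
Marginal revenue: MR = 216 − 0.016q. Set MR = MC: 216 − 0.016q = 98.5 + 0.004q → q_m = 5875.
Price p_m = 216 − 0.008·5875 = 169; MC(q_m) = 98.5 + 0.004·5875 = 122.
Competitive q* = 9791.6667, so Δq = 3916.6667; wedge = 169 − 122 = 47.
Deadweight loss = ½ × 3916.6667 × 47 = 92041.67.

92041.67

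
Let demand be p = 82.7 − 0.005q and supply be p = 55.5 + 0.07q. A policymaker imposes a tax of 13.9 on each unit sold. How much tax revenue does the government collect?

2464.93

Competitive equilibrium: 82.7 − 0.005q = 55.5 + 0.07q → q* = 362.6667, p* = 80.8867.
With the tax, the buyer price exceeds the seller price by 13.9: (82.7 − 0.005q) − (55.5 + 0.07q) = 13.9 → q' = 177.3333.
Tax revenue = 13.9 × 177.3333 = 2464.93.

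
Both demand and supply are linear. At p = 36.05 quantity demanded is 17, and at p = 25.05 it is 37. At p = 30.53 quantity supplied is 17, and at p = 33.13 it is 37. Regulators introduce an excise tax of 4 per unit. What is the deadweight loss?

Demand slope = (25.05 − 36.05)/(37 − 17) = −0.55, so p = 45.4 − 0.55q.
Supply slope = (33.13 − 30.53)/(37 − 17) = 0.13, so p = 28.32 + 0.13q.
Competitive equilibrium: 45.4 − 0.55q = 28.32 + 0.13q → q* = 25.1176, p* = 31.5853.
With the tax, the buyer price exceeds the seller price by 4: (45.4 − 0.55q) − (28.32 + 0.13q) = 4 → q' = 19.2353.
Δq = 25.1176 − 19.2353 = 5.8823; the wedge equals the tax, 4.
DWL = ½ × 5.8823 × 4 = 11.76.

11.76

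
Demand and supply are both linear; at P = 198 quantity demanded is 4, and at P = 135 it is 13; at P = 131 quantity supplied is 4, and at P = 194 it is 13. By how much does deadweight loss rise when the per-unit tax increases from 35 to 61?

Demand slope = (135 − 198)/(13 − 4) = −7, so P = 226 − 7Q.
Supply slope = (194 − 131)/(13 − 4) = 7, so P = 103 + 7Q.
Competitive equilibrium: 226 − 7Q = 103 + 7Q → Q* = 8.7857, P* = 164.5.
For a per-unit tax t: ΔQ = t/14, so DWL = ½·t·(t/14) = t²/28.
At t = 35: DWL = 43.75. At t = 61: DWL = 132.893.
Increase = 132.893 − 43.75 = 89.14.

89.14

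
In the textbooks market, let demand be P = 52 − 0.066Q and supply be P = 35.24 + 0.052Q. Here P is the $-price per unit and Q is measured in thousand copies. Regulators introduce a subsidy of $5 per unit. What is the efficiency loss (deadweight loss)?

$105.93 thousand

Competitive equilibrium: 52 − 0.066Q = 35.24 + 0.052Q → Q* = 142.0339, P* = 42.6258.
The subsidy lowers effective supply by 5: P = 30.24 + 0.052Q.
New quantity: 52 − 0.066Q = 30.24 + 0.052Q → Q' = 184.4068.
Overproduction ΔQ = 184.4068 − 142.0339 = 42.3729; wedge = subsidy = 5.
DWL = ½ × 42.3729 × 5 = $105.93 thousand.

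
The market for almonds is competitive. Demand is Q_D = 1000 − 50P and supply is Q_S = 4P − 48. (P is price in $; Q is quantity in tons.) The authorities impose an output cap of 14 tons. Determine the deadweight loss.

$32.98

In inverse form: demand P = 20 − 0.02Q, supply P = 12 + 0.25Q.
Competitive equilibrium: 20 − 0.02Q = 12 + 0.25Q → Q* = 29.6296, P* = 19.4074.
At Q = 14: demand price = 20 − 0.02·14 = 19.72; supply price = 12 + 0.25·14 = 15.5.
ΔQ = 29.6296 − 14 = 15.6296; wedge = 19.72 − 15.5 = 4.22.
The triangle = ½ × 15.6296 × 4.22 = $32.98.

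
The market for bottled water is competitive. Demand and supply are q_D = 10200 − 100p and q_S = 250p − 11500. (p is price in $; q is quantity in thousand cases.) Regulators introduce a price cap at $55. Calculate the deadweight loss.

In inverse form: demand p = 102 − 0.01q, supply p = 46 + 0.004q.
Competitive equilibrium: 102 − 0.01q = 46 + 0.004q → q* = 4000, p* = 62.
At the ceiling p = 55, quantity supplied = (55 − 46)/0.004 = 2250.
Willingness to pay at q' = 2250: 102 − 0.01·2250 = 79.5.
Δq = 4000 − 2250 = 1750; wedge = 79.5 − 55 = 24.5.
The triangle = ½ × 1750 × 24.5 = $21437.50 thousand.

$21437.50 thousand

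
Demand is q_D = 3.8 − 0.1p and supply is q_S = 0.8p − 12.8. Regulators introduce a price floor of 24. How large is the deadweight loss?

In inverse form: demand p = 38 − 10q, supply p = 16 + 1.25q.
Competitive equilibrium: 38 − 10q = 16 + 1.25q → q* = 1.9556, p* = 18.4444.
At the floor p = 24, quantity demanded = (38 − 24)/10 = 1.4.
Sellers' marginal cost at q' = 1.4: 16 + 1.25·1.4 = 17.75.
Δq = 1.9556 − 1.4 = 0.5556; wedge = 24 − 17.75 = 6.25.
Deadweight loss = ½ × 0.5556 × 6.25 = 1.74.

1.74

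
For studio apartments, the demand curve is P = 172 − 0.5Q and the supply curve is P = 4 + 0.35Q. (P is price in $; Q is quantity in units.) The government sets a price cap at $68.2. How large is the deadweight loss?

$85.92

Competitive equilibrium: 172 − 0.5Q = 4 + 0.35Q → Q* = 197.6471, P* = 73.1765.
At the ceiling P = 68.2, quantity supplied = (68.2 − 4)/0.35 = 183.4286.
Willingness to pay at Q' = 183.4286: 172 − 0.5·183.4286 = 80.2857.
ΔQ = 197.6471 − 183.4286 = 14.2185; wedge = 80.2857 − 68.2 = 12.0857.
The triangle = ½ × 14.2185 × 12.0857 = $85.92.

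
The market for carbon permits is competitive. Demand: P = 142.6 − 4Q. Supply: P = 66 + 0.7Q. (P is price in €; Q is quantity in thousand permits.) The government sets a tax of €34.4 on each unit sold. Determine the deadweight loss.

€125.89 thousand

Competitive equilibrium: 142.6 − 4Q = 66 + 0.7Q → Q* = 16.2979, P* = 77.4085.
With the tax, the buyer price exceeds the seller price by 34.4: (142.6 − 4Q) − (66 + 0.7Q) = 34.4 → Q' = 8.9787.
ΔQ = 16.2979 − 8.9787 = 7.3192; the wedge equals the tax, 34.4.
Deadweight loss = ½ × 7.3192 × 34.4 = €125.89 thousand.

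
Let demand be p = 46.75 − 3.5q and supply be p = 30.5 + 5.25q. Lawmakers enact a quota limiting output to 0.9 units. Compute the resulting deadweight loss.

4.01

Competitive equilibrium: 46.75 − 3.5q = 30.5 + 5.25q → q* = 1.8571, p* = 40.25.
At q = 0.9: demand price = 46.75 − 3.5·0.9 = 43.6; supply price = 30.5 + 5.25·0.9 = 35.225.
Δq = 1.8571 − 0.9 = 0.9571; wedge = 43.6 − 35.225 = 8.375.
The triangle = ½ × 0.9571 × 8.375 = 4.01.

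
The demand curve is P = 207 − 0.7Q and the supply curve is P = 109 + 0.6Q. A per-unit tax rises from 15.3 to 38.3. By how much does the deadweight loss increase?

474.15

Competitive equilibrium: 207 − 0.7Q = 109 + 0.6Q → Q* = 75.3846, P* = 154.2308.
For a per-unit tax t: ΔQ = t/1.3, so DWL = ½·t·(t/1.3) = t²/2.6.
At t = 15.3: DWL = 90.035. At t = 38.3: DWL = 564.188.
Increase = 564.188 − 90.035 = 474.15.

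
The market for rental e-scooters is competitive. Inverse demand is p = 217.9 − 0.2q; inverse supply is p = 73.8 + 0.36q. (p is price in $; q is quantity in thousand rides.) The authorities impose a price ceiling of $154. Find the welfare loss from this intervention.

Competitive equilibrium: 217.9 − 0.2q = 73.8 + 0.36q → q* = 257.3214, p* = 166.4357.
At the ceiling p = 154, quantity supplied = (154 − 73.8)/0.36 = 222.7778.
Willingness to pay at q' = 222.7778: 217.9 − 0.2·222.7778 = 173.3444.
Δq = 257.3214 − 222.7778 = 34.5436; wedge = 173.3444 − 154 = 19.3444.
DWL = ½ × 34.5436 × 19.3444 = $334.11 thousand.

$334.11 thousand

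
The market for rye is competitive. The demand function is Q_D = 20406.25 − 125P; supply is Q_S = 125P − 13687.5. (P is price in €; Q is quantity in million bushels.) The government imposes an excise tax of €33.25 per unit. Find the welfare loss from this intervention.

In inverse form: demand P = 163.25 − 0.008Q, supply P = 109.5 + 0.008Q.
Competitive equilibrium: 163.25 − 0.008Q = 109.5 + 0.008Q → Q* = 3359.375, P* = 136.375.
With the tax, the buyer price exceeds the seller price by 33.25: (163.25 − 0.008Q) − (109.5 + 0.008Q) = 33.25 → Q' = 1281.25.
ΔQ = 3359.375 − 1281.25 = 2078.125; the wedge equals the tax, 33.25.
The triangle = ½ × 2078.125 × 33.25 = €34548.83 million.

€34548.83 million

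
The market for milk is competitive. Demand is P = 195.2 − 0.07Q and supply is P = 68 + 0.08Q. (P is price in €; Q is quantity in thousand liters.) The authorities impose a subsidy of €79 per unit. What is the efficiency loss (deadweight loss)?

€20803.33 thousand

Competitive equilibrium: 195.2 − 0.07Q = 68 + 0.08Q → Q* = 848, P* = 135.84.
The subsidy lowers effective supply by 79: P = 0.08Q − 11.
New quantity: 195.2 − 0.07Q = 0.08Q − 11 → Q' = 1374.6667.
Overproduction ΔQ = 1374.6667 − 848 = 526.6667; wedge = subsidy = 79.
The triangle = ½ × 526.6667 × 79 = €20803.33 thousand.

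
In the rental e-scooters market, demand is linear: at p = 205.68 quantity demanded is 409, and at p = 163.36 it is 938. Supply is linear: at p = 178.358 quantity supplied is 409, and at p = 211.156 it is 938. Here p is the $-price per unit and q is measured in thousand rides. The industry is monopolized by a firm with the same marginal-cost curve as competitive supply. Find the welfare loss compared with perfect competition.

Demand slope = (163.36 − 205.68)/(938 − 409) = −0.08, so p = 238.4 − 0.08q.
Supply slope = (211.156 − 178.358)/(938 − 409) = 0.062, so p = 153 + 0.062q.
Competitive equilibrium: 238.4 − 0.08q = 153 + 0.062q → q* = 601.40845, p* = 190.28732.
Marginal revenue: MR = 238.4 − 0.16q. Set MR = MC: 238.4 − 0.16q = 153 + 0.062q → q_m = 384.68468.
Price p_m = 238.4 − 0.08·384.68468 = 207.62523; MC(q_m) = 153 + 0.062·384.68468 = 176.85045.
Competitive q* = 601.40845, so Δq = 216.72377; wedge = 207.62523 − 176.85045 = 30.77478.
The triangle = ½ × 216.72377 × 30.77478 = $3334.81 thousand.

$3334.81 thousand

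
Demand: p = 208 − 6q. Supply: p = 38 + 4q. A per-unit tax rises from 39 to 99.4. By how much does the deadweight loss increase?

417.968

Competitive equilibrium: 208 − 6q = 38 + 4q → q* = 17, p* = 106.
For a per-unit tax t: Δq = t/10, so DWL = ½·t·(t/10) = t²/20.
At t = 39: DWL = 76.05. At t = 99.4: DWL = 494.018.
Increase = 494.018 − 76.05 = 417.968.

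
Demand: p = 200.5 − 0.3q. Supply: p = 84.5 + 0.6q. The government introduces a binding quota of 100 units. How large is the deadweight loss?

375.56

Competitive equilibrium: 200.5 − 0.3q = 84.5 + 0.6q → q* = 128.8889, p* = 161.8333.
At q = 100: demand price = 200.5 − 0.3·100 = 170.5; supply price = 84.5 + 0.6·100 = 144.5.
Δq = 128.8889 − 100 = 28.8889; wedge = 170.5 − 144.5 = 26.
Deadweight loss = ½ × 28.8889 × 26 = 375.56.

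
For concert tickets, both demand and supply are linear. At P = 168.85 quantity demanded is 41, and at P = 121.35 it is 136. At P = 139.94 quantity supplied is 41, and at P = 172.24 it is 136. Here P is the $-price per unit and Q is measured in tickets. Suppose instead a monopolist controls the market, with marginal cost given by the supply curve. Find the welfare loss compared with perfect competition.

Demand slope = (121.35 − 168.85)/(136 − 41) = −0.5, so P = 189.35 − 0.5Q.
Supply slope = (172.24 − 139.94)/(136 − 41) = 0.34, so P = 126 + 0.34Q.
Competitive equilibrium: 189.35 − 0.5Q = 126 + 0.34Q → Q* = 75.41667, P* = 151.64167.
Marginal revenue: MR = 189.35 − Q. Set MR = MC: 189.35 − Q = 126 + 0.34Q → Q_m = 47.27612.
Price P_m = 189.35 − 0.5·47.27612 = 165.71194; MC(Q_m) = 126 + 0.34·47.27612 = 142.07388.
Competitive Q* = 75.41667, so ΔQ = 28.14055; wedge = 165.71194 − 142.07388 = 23.63806.
Deadweight loss = ½ × 28.14055 × 23.63806 = $332.59.

$332.59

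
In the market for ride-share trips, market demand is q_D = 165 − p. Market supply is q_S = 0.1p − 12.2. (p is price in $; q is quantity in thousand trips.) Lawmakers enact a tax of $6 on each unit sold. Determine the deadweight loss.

$1.64 thousand

In inverse form: demand p = 165 − q, supply p = 122 + 10q.
Competitive equilibrium: 165 − q = 122 + 10q → q* = 3.9091, p* = 161.0909.
With the tax, the buyer price exceeds the seller price by 6: (165 − q) − (122 + 10q) = 6 → q' = 3.3636.
Δq = 3.9091 − 3.3636 = 0.5455; the wedge equals the tax, 6.
The triangle = ½ × 0.5455 × 6 = $1.64 thousand.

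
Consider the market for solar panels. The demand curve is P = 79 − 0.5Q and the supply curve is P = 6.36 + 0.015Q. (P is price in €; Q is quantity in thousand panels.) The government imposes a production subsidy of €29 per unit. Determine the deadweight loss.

Competitive equilibrium: 79 − 0.5Q = 6.36 + 0.015Q → Q* = 141.04854, P* = 8.47573.
The subsidy lowers effective supply by 29: P = 0.015Q − 22.64.
New quantity: 79 − 0.5Q = 0.015Q − 22.64 → Q' = 197.35922.
Overproduction ΔQ = 197.35922 − 141.04854 = 56.31068; wedge = subsidy = 29.
Deadweight loss = ½ × 56.31068 × 29 = €816.50 thousand.

€816.50 thousand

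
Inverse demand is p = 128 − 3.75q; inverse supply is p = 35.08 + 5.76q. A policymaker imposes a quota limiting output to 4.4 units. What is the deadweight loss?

137.16

Competitive equilibrium: 128 − 3.75q = 35.08 + 5.76q → q* = 9.7708, p* = 91.3596.
At q = 4.4: demand price = 128 − 3.75·4.4 = 111.5; supply price = 35.08 + 5.76·4.4 = 60.424.
Δq = 9.7708 − 4.4 = 5.3708; wedge = 111.5 − 60.424 = 51.076.
DWL = ½ × 5.3708 × 51.076 = 137.16.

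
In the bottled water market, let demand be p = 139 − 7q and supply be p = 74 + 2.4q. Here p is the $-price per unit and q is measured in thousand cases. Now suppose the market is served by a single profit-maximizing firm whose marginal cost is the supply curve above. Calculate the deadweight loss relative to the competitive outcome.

$40.94 thousand

Competitive equilibrium: 139 − 7q = 74 + 2.4q → q* = 6.9149, p* = 90.5957.
Marginal revenue: MR = 139 − 14q. Set MR = MC: 139 − 14q = 74 + 2.4q → q_m = 3.9634.
Price p_m = 139 − 7·3.9634 = 111.2562; MC(q_m) = 74 + 2.4·3.9634 = 83.5122.
Competitive q* = 6.9149, so Δq = 2.9515; wedge = 111.2562 − 83.5122 = 27.744.
Deadweight loss = ½ × 2.9515 × 27.744 = $40.94 thousand.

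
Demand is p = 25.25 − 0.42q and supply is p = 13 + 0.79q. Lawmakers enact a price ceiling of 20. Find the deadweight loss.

Competitive equilibrium: 25.25 − 0.42q = 13 + 0.79q → q* = 10.124, p* = 20.9979.
At the ceiling p = 20, quantity supplied = (20 − 13)/0.79 = 8.8608.
Willingness to pay at q' = 8.8608: 25.25 − 0.42·8.8608 = 21.5285.
Δq = 10.124 − 8.8608 = 1.2632; wedge = 21.5285 − 20 = 1.5285.
Welfare loss = ½ × 1.2632 × 1.5285 = 0.97.

0.97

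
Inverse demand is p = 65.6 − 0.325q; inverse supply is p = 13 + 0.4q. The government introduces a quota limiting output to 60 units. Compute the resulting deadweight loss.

Competitive equilibrium: 65.6 − 0.325q = 13 + 0.4q → q* = 72.5517, p* = 42.0207.
At q = 60: demand price = 65.6 − 0.325·60 = 46.1; supply price = 13 + 0.4·60 = 37.
Δq = 72.5517 − 60 = 12.5517; wedge = 46.1 − 37 = 9.1.
Welfare loss = ½ × 12.5517 × 9.1 = 57.11.

57.11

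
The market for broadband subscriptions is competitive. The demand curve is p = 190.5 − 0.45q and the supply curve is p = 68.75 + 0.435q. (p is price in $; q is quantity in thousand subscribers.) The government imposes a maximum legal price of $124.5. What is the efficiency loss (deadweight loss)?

Competitive equilibrium: 190.5 − 0.45q = 68.75 + 0.435q → q* = 137.5706, p* = 128.5932.
At the ceiling p = 124.5, quantity supplied = (124.5 − 68.75)/0.435 = 128.1609.
Willingness to pay at q' = 128.1609: 190.5 − 0.45·128.1609 = 132.8276.
Δq = 137.5706 − 128.1609 = 9.4097; wedge = 132.8276 − 124.5 = 8.3276.
Welfare loss = ½ × 9.4097 × 8.3276 = $39.18 thousand.

$39.18 thousand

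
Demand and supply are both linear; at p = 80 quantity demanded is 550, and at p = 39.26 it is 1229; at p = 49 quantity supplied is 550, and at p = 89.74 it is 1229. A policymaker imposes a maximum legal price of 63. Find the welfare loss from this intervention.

37.50

Demand slope = (39.26 − 80)/(1229 − 550) = −0.06, so p = 113 − 0.06q.
Supply slope = (89.74 − 49)/(1229 − 550) = 0.06, so p = 16 + 0.06q.
Competitive equilibrium: 113 − 0.06q = 16 + 0.06q → q* = 808.3333, p* = 64.5.
At the ceiling p = 63, quantity supplied = (63 − 16)/0.06 = 783.3333.
Willingness to pay at q' = 783.3333: 113 − 0.06·783.3333 = 66.
Δq = 808.3333 − 783.3333 = 25; wedge = 66 − 63 = 3.
DWL = ½ × 25 × 3 = 37.50.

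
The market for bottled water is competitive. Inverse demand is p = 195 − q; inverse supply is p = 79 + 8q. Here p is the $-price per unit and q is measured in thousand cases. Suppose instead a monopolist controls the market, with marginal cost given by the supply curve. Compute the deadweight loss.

Competitive equilibrium: 195 − q = 79 + 8q → q* = 12.8889, p* = 182.1111.
Marginal revenue: MR = 195 − 2q. Set MR = MC: 195 − 2q = 79 + 8q → q_m = 11.6.
Price p_m = 195 − 1·11.6 = 183.4; MC(q_m) = 79 + 8·11.6 = 171.8.
Competitive q* = 12.8889, so Δq = 1.2889; wedge = 183.4 − 171.8 = 11.6.
Welfare loss = ½ × 1.2889 × 11.6 = $7.48 thousand.

$7.48 thousand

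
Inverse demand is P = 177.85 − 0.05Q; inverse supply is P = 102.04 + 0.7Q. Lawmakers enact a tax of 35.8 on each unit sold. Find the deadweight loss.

Competitive equilibrium: 177.85 − 0.05Q = 102.04 + 0.7Q → Q* = 101.08, P* = 172.796.
With the tax, the buyer price exceeds the seller price by 35.8: (177.85 − 0.05Q) − (102.04 + 0.7Q) = 35.8 → Q' = 53.3467.
ΔQ = 101.08 − 53.3467 = 47.7333; the wedge equals the tax, 35.8.
DWL = ½ × 47.7333 × 35.8 = 854.43.

854.43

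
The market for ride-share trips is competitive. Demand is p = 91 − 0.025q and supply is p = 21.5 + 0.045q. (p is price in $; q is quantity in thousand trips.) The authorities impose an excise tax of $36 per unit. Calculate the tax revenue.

Competitive equilibrium: 91 − 0.025q = 21.5 + 0.045q → q* = 992.8571, p* = 66.1786.
With the tax, the buyer price exceeds the seller price by 36: (91 − 0.025q) − (21.5 + 0.045q) = 36 → q' = 478.5714.
Tax revenue = 36 × 478.5714 = $17228.57 thousand.

$17228.57 thousand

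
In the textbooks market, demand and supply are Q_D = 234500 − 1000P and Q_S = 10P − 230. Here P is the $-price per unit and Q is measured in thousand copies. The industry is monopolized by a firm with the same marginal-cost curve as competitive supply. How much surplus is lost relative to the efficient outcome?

$21.28 thousand

In inverse form: demand P = 234.5 − 0.001Q, supply P = 23 + 0.1Q.
Competitive equilibrium: 234.5 − 0.001Q = 23 + 0.1Q → Q* = 2094.05941, P* = 232.40594.
Marginal revenue: MR = 234.5 − 0.002Q. Set MR = MC: 234.5 − 0.002Q = 23 + 0.1Q → Q_m = 2073.52941.
Price P_m = 234.5 − 0.001·2073.52941 = 232.42647; MC(Q_m) = 23 + 0.1·2073.52941 = 230.35294.
Competitive Q* = 2094.05941, so ΔQ = 20.53; wedge = 232.42647 − 230.35294 = 2.07353.
Welfare loss = ½ × 20.53 × 2.07353 = $21.28 thousand.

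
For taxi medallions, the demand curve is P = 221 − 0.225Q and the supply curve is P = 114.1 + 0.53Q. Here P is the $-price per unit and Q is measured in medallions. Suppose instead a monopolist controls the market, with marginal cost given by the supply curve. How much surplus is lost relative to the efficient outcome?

$398.93

Competitive equilibrium: 221 − 0.225Q = 114.1 + 0.53Q → Q* = 141.5894, P* = 189.1424.
Marginal revenue: MR = 221 − 0.45Q. Set MR = MC: 221 − 0.45Q = 114.1 + 0.53Q → Q_m = 109.0816.
Price P_m = 221 − 0.225·109.0816 = 196.4566; MC(Q_m) = 114.1 + 0.53·109.0816 = 171.9132.
Competitive Q* = 141.5894, so ΔQ = 32.5078; wedge = 196.4566 − 171.9132 = 24.5434.
Deadweight loss = ½ × 32.5078 × 24.5434 = $398.93.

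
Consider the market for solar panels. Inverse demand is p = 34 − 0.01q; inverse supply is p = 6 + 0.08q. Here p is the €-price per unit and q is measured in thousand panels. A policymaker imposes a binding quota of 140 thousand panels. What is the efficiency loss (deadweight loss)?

Competitive equilibrium: 34 − 0.01q = 6 + 0.08q → q* = 311.1111, p* = 30.8889.
At q = 140: demand price = 34 − 0.01·140 = 32.6; supply price = 6 + 0.08·140 = 17.2.
Δq = 311.1111 − 140 = 171.1111; wedge = 32.6 − 17.2 = 15.4.
The triangle = ½ × 171.1111 × 15.4 = €1317.56 thousand.

€1317.56 thousand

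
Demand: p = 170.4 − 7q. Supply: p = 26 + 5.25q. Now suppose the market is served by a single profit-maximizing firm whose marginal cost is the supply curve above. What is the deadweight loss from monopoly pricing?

Competitive equilibrium: 170.4 − 7q = 26 + 5.25q → q* = 11.7878, p* = 87.8857.
Marginal revenue: MR = 170.4 − 14q. Set MR = MC: 170.4 − 14q = 26 + 5.25q → q_m = 7.5013.
Price p_m = 170.4 − 7·7.5013 = 117.8909; MC(q_m) = 26 + 5.25·7.5013 = 65.3818.
Competitive q* = 11.7878, so Δq = 4.2865; wedge = 117.8909 − 65.3818 = 52.5091.
Welfare loss = ½ × 4.2865 × 52.5091 = 112.54.

112.54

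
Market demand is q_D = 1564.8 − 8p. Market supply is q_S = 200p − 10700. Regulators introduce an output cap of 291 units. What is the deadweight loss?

41816.28

In inverse form: demand p = 195.6 − 0.125q, supply p = 53.5 + 0.005q.
Competitive equilibrium: 195.6 − 0.125q = 53.5 + 0.005q → q* = 1093.0769, p* = 58.9654.
At q = 291: demand price = 195.6 − 0.125·291 = 159.225; supply price = 53.5 + 0.005·291 = 54.955.
Δq = 1093.0769 − 291 = 802.0769; wedge = 159.225 − 54.955 = 104.27.
Deadweight loss = ½ × 802.0769 × 104.27 = 41816.28.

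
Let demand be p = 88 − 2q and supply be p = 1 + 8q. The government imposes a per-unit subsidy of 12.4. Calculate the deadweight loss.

7.688

Competitive equilibrium: 88 − 2q = 1 + 8q → q* = 8.7, p* = 70.6.
The subsidy lowers effective supply by 12.4: p = 8q − 11.4.
New quantity: 88 − 2q = 8q − 11.4 → q' = 9.94.
Overproduction Δq = 9.94 − 8.7 = 1.24; wedge = subsidy = 12.4.
DWL = ½ × 1.24 × 12.4 = 7.688.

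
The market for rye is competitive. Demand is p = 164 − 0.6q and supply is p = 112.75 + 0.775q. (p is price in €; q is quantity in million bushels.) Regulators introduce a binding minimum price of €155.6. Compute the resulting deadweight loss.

Competitive equilibrium: 164 − 0.6q = 112.75 + 0.775q → q* = 37.2727, p* = 141.6364.
At the floor p = 155.6, quantity demanded = (164 − 155.6)/0.6 = 14.
Sellers' marginal cost at q' = 14: 112.75 + 0.775·14 = 123.6.
Δq = 37.2727 − 14 = 23.2727; wedge = 155.6 − 123.6 = 32.
Welfare loss = ½ × 23.2727 × 32 = €372.36 million.

€372.36 million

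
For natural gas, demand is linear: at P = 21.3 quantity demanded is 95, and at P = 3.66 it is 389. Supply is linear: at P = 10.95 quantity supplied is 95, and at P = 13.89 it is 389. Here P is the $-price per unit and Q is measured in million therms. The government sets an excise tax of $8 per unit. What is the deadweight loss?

$457.14 million

Demand slope = (3.66 − 21.3)/(389 − 95) = −0.06, so P = 27 − 0.06Q.
Supply slope = (13.89 − 10.95)/(389 − 95) = 0.01, so P = 10 + 0.01Q.
Competitive equilibrium: 27 − 0.06Q = 10 + 0.01Q → Q* = 242.8571, P* = 12.4286.
With the tax, the buyer price exceeds the seller price by 8: (27 − 0.06Q) − (10 + 0.01Q) = 8 → Q' = 128.5714.
ΔQ = 242.8571 − 128.5714 = 114.2857; the wedge equals the tax, 8.
Welfare loss = ½ × 114.2857 × 8 = $457.14 million.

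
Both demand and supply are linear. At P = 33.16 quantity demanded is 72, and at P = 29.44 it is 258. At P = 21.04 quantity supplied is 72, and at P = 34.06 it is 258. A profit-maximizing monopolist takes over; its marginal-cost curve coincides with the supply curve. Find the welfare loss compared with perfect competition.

Demand slope = (29.44 − 33.16)/(258 − 72) = −0.02, so P = 34.6 − 0.02Q.
Supply slope = (34.06 − 21.04)/(258 − 72) = 0.07, so P = 16 + 0.07Q.
Competitive equilibrium: 34.6 − 0.02Q = 16 + 0.07Q → Q* = 206.6667, P* = 30.4667.
Marginal revenue: MR = 34.6 − 0.04Q. Set MR = MC: 34.6 − 0.04Q = 16 + 0.07Q → Q_m = 169.0909.
Price P_m = 34.6 − 0.02·169.0909 = 31.2182; MC(Q_m) = 16 + 0.07·169.0909 = 27.8364.
Competitive Q* = 206.6667, so ΔQ = 37.5758; wedge = 31.2182 − 27.8364 = 3.3818.
Welfare loss = ½ × 37.5758 × 3.3818 = 63.54.

63.54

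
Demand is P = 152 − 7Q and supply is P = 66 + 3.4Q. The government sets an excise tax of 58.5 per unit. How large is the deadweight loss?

Competitive equilibrium: 152 − 7Q = 66 + 3.4Q → Q* = 8.2692, P* = 94.1154.
With the tax, the buyer price exceeds the seller price by 58.5: (152 − 7Q) − (66 + 3.4Q) = 58.5 → Q' = 2.6442.
ΔQ = 8.2692 − 2.6442 = 5.625; the wedge equals the tax, 58.5.
Deadweight loss = ½ × 5.625 × 58.5 = 164.53.

164.53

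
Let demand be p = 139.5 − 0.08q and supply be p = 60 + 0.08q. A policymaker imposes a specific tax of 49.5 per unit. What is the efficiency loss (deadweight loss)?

Competitive equilibrium: 139.5 − 0.08q = 60 + 0.08q → q* = 496.875, p* = 99.75.
With the tax, the buyer price exceeds the seller price by 49.5: (139.5 − 0.08q) − (60 + 0.08q) = 49.5 → q' = 187.5.
Δq = 496.875 − 187.5 = 309.375; the wedge equals the tax, 49.5.
DWL = ½ × 309.375 × 49.5 = 7657.03.

7657.03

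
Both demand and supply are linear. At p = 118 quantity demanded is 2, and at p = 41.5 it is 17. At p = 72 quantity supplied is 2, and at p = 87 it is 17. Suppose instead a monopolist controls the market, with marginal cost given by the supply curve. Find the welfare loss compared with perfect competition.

Demand slope = (41.5 − 118)/(17 − 2) = −5.1, so p = 128.2 − 5.1q.
Supply slope = (87 − 72)/(17 − 2) = 1, so p = 70 + q.
Competitive equilibrium: 128.2 − 5.1q = 70 + q → q* = 9.541, p* = 79.541.
Marginal revenue: MR = 128.2 − 10.2q. Set MR = MC: 128.2 − 10.2q = 70 + q → q_m = 5.1964.
Price p_m = 128.2 − 5.1·5.1964 = 101.6984; MC(q_m) = 70 + 1·5.1964 = 75.1964.
Competitive q* = 9.541, so Δq = 4.3446; wedge = 101.6984 − 75.1964 = 26.502.
Deadweight loss = ½ × 4.3446 × 26.502 = 57.57.

57.57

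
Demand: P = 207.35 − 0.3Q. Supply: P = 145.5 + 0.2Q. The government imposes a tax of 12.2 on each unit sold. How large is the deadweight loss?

Competitive equilibrium: 207.35 − 0.3Q = 145.5 + 0.2Q → Q* = 123.7, P* = 170.24.
With the tax, the buyer price exceeds the seller price by 12.2: (207.35 − 0.3Q) − (145.5 + 0.2Q) = 12.2 → Q' = 99.3.
ΔQ = 123.7 − 99.3 = 24.4; the wedge equals the tax, 12.2.
DWL = ½ × 24.4 × 12.2 = 148.84.

148.84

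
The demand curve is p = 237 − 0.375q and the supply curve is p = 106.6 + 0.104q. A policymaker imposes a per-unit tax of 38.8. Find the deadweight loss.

Competitive equilibrium: 237 − 0.375q = 106.6 + 0.104q → q* = 272.2338, p* = 134.9123.
With the tax, the buyer price exceeds the seller price by 38.8: (237 − 0.375q) − (106.6 + 0.104q) = 38.8 → q' = 191.2317.
Δq = 272.2338 − 191.2317 = 81.0021; the wedge equals the tax, 38.8.
The triangle = ½ × 81.0021 × 38.8 = 1571.44.

1571.44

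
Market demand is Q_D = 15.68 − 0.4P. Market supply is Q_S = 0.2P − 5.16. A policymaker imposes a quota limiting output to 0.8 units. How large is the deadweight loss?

In inverse form: demand P = 39.2 − 2.5Q, supply P = 25.8 + 5Q.
Competitive equilibrium: 39.2 − 2.5Q = 25.8 + 5Q → Q* = 1.7867, P* = 34.7333.
At Q = 0.8: demand price = 39.2 − 2.5·0.8 = 37.2; supply price = 25.8 + 5·0.8 = 29.8.
ΔQ = 1.7867 − 0.8 = 0.9867; wedge = 37.2 − 29.8 = 7.4.
Welfare loss = ½ × 0.9867 × 7.4 = 3.65.

3.65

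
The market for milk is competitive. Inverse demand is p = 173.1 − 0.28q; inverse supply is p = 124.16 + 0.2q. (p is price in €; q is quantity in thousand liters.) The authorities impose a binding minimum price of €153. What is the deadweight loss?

€218.49 thousand

Competitive equilibrium: 173.1 − 0.28q = 124.16 + 0.2q → q* = 101.9583, p* = 144.5517.
At the floor p = 153, quantity demanded = (173.1 − 153)/0.28 = 71.7857.
Sellers' marginal cost at q' = 71.7857: 124.16 + 0.2·71.7857 = 138.5171.
Δq = 101.9583 − 71.7857 = 30.1726; wedge = 153 − 138.5171 = 14.4829.
The triangle = ½ × 30.1726 × 14.4829 = €218.49 thousand.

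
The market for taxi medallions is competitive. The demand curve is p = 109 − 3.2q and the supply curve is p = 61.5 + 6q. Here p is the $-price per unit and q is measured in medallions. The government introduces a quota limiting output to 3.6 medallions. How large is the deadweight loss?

$11.24

Competitive equilibrium: 109 − 3.2q = 61.5 + 6q → q* = 5.163, p* = 92.4783.
At q = 3.6: demand price = 109 − 3.2·3.6 = 97.48; supply price = 61.5 + 6·3.6 = 83.1.
Δq = 5.163 − 3.6 = 1.563; wedge = 97.48 − 83.1 = 14.38.
Welfare loss = ½ × 1.563 × 14.38 = $11.24.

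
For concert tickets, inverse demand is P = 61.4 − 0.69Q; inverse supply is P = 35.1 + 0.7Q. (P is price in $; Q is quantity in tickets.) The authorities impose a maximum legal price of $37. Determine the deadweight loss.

Competitive equilibrium: 61.4 − 0.69Q = 35.1 + 0.7Q → Q* = 18.9209, P* = 48.3446.
At the ceiling P = 37, quantity supplied = (37 − 35.1)/0.7 = 2.7143.
Willingness to pay at Q' = 2.7143: 61.4 − 0.69·2.7143 = 59.5271.
ΔQ = 18.9209 − 2.7143 = 16.2066; wedge = 59.5271 − 37 = 22.5271.
Deadweight loss = ½ × 16.2066 × 22.5271 = $182.54.

$182.54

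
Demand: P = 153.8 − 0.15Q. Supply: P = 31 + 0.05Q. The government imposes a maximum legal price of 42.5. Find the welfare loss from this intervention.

14745.60

Competitive equilibrium: 153.8 − 0.15Q = 31 + 0.05Q → Q* = 614, P* = 61.7.
At the ceiling P = 42.5, quantity supplied = (42.5 − 31)/0.05 = 230.
Willingness to pay at Q' = 230: 153.8 − 0.15·230 = 119.3.
ΔQ = 614 − 230 = 384; wedge = 119.3 − 42.5 = 76.8.
The triangle = ½ × 384 × 76.8 = 14745.60.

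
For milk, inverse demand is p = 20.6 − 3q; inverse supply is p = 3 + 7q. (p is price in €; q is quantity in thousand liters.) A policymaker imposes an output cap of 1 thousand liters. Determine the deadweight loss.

€2.888 thousand

Competitive equilibrium: 20.6 − 3q = 3 + 7q → q* = 1.76, p* = 15.32.
At q = 1: demand price = 20.6 − 3·1 = 17.6; supply price = 3 + 7·1 = 10.
Δq = 1.76 − 1 = 0.76; wedge = 17.6 − 10 = 7.6.
The triangle = ½ × 0.76 × 7.6 = €2.888 thousand.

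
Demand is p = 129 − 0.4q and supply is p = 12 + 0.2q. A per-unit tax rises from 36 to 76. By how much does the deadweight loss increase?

Competitive equilibrium: 129 − 0.4q = 12 + 0.2q → q* = 195, p* = 51.
For a per-unit tax t: Δq = t/0.6, so DWL = ½·t·(t/0.6) = t²/1.2.
At t = 36: DWL = 1080. At t = 76: DWL = 4813.333.
Increase = 4813.333 − 1080 = 3733.33.

3733.33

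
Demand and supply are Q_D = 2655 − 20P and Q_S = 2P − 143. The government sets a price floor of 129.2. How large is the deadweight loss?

448.04

In inverse form: demand P = 132.75 − 0.05Q, supply P = 71.5 + 0.5Q.
Competitive equilibrium: 132.75 − 0.05Q = 71.5 + 0.5Q → Q* = 111.3636, P* = 127.1818.
At the floor P = 129.2, quantity demanded = (132.75 − 129.2)/0.05 = 71.
Sellers' marginal cost at Q' = 71: 71.5 + 0.5·71 = 107.
ΔQ = 111.3636 − 71 = 40.3636; wedge = 129.2 − 107 = 22.2.
The triangle = ½ × 40.3636 × 22.2 = 448.04.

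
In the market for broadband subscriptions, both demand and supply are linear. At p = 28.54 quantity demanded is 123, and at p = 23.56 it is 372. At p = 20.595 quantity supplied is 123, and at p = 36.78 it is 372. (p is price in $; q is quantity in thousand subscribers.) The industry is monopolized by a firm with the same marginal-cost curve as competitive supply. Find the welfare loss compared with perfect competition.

Demand slope = (23.56 − 28.54)/(372 − 123) = −0.02, so p = 31 − 0.02q.
Supply slope = (36.78 − 20.595)/(372 − 123) = 0.065, so p = 12.6 + 0.065q.
Competitive equilibrium: 31 − 0.02q = 12.6 + 0.065q → q* = 216.470588, p* = 26.670588.
Marginal revenue: MR = 31 − 0.04q. Set MR = MC: 31 − 0.04q = 12.6 + 0.065q → q_m = 175.238095.
Price p_m = 31 − 0.02·175.238095 = 27.495238; MC(q_m) = 12.6 + 0.065·175.238095 = 23.990476.
Competitive q* = 216.470588, so Δq = 41.232493; wedge = 27.495238 − 23.990476 = 3.504762.
The triangle = ½ × 41.232493 × 3.504762 = $72.26 thousand.

$72.26 thousand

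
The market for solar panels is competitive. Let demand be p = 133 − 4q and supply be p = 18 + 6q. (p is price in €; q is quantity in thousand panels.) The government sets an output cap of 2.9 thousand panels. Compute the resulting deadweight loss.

€369.80 thousand

Competitive equilibrium: 133 − 4q = 18 + 6q → q* = 11.5, p* = 87.
At q = 2.9: demand price = 133 − 4·2.9 = 121.4; supply price = 18 + 6·2.9 = 35.4.
Δq = 11.5 − 2.9 = 8.6; wedge = 121.4 − 35.4 = 86.
Deadweight loss = ½ × 8.6 × 86 = €369.80 thousand.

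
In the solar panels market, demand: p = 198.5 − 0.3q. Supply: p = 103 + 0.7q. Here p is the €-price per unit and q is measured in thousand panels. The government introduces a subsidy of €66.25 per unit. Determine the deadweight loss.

€2194.53 thousand

Competitive equilibrium: 198.5 − 0.3q = 103 + 0.7q → q* = 95.5, p* = 169.85.
The subsidy lowers effective supply by 66.25: p = 36.75 + 0.7q.
New quantity: 198.5 − 0.3q = 36.75 + 0.7q → q' = 161.75.
Overproduction Δq = 161.75 − 95.5 = 66.25; wedge = subsidy = 66.25.
The triangle = ½ × 66.25 × 66.25 = €2194.53 thousand.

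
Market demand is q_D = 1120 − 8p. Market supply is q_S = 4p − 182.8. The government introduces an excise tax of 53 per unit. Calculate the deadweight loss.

3745.33

In inverse form: demand p = 140 − 0.125q, supply p = 45.7 + 0.25q.
Competitive equilibrium: 140 − 0.125q = 45.7 + 0.25q → q* = 251.46667, p* = 108.56667.
With the tax, the buyer price exceeds the seller price by 53: (140 − 0.125q) − (45.7 + 0.25q) = 53 → q' = 110.13333.
Δq = 251.46667 − 110.13333 = 141.33334; the wedge equals the tax, 53.
Welfare loss = ½ × 141.33334 × 53 = 3745.33.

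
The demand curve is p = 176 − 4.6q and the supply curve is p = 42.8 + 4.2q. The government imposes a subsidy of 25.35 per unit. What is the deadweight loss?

Competitive equilibrium: 176 − 4.6q = 42.8 + 4.2q → q* = 15.1364, p* = 106.3727.
The subsidy lowers effective supply by 25.35: p = 17.45 + 4.2q.
New quantity: 176 − 4.6q = 17.45 + 4.2q → q' = 18.017.
Overproduction Δq = 18.017 − 15.1364 = 2.8806; wedge = subsidy = 25.35.
Welfare loss = ½ × 2.8806 × 25.35 = 36.51.

36.51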